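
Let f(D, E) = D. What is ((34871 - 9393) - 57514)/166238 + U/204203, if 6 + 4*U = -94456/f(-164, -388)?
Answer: -133622288616/695899115437 ≈ -0.19201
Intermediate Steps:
U = 5842/41 (U = -3/2 + (-94456/(-164))/4 = -3/2 + (-94456*(-1/164))/4 = -3/2 + (1/4)*(23614/41) = -3/2 + 11807/82 = 5842/41 ≈ 142.49)
((34871 - 9393) - 57514)/166238 + U/204203 = ((34871 - 9393) - 57514)/166238 + (5842/41)/204203 = (25478 - 57514)*(1/166238) + (5842/41)*(1/204203) = -32036*1/166238 + 5842/8372323 = -16018/83119 + 5842/8372323 = -133622288616/695899115437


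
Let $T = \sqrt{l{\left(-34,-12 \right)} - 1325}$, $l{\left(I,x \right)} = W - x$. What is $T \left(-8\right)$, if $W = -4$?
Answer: $- 8 i \sqrt{1317} \approx - 290.32 i$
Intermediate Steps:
$l{\left(I,x \right)} = -4 - x$
$T = i \sqrt{1317}$ ($T = \sqrt{\left(-4 - -12\right) - 1325} = \sqrt{\left(-4 + 12\right) - 1325} = \sqrt{8 - 1325} = \sqrt{-1317} = i \sqrt{1317} \approx 36.29 i$)
$T \left(-8\right) = i \sqrt{1317} \left(-8\right) = - 8 i \sqrt{1317}$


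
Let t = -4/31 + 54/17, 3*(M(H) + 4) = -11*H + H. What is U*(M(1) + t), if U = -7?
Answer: 47432/1581 ≈ 30.001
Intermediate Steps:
M(H) = -4 - 10*H/3 (M(H) = -4 + (-11*H + H)/3 = -4 + (-10*H)/3 = -4 - 10*H/3)
t = 1606/527 (t = -4*1/31 + 54*(1/17) = -4/31 + 54/17 = 1606/527 ≈ 3.0474)
U*(M(1) + t) = -7*((-4 - 10/3*1) + 1606/527) = -7*((-4 - 10/3) + 1606/527) = -7*(-22/3 + 1606/527) = -7*(-6776/1581) = 47432/1581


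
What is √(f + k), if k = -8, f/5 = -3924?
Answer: 2*I*√4907 ≈ 140.1*I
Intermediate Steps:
f = -19620 (f = 5*(-3924) = -19620)
√(f + k) = √(-19620 - 8) = √(-19628) = 2*I*√4907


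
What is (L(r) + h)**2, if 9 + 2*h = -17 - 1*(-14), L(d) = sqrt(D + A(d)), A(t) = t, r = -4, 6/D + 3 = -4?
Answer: (42 - I*sqrt(238))**2/49 ≈ 31.143 - 26.447*I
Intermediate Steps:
D = -6/7 (D = 6/(-3 - 4) = 6/(-7) = 6*(-1/7) = -6/7 ≈ -0.85714)
L(d) = sqrt(-6/7 + d)
h = -6 (h = -9/2 + (-17 - 1*(-14))/2 = -9/2 + (-17 + 14)/2 = -9/2 + (1/2)*(-3) = -9/2 - 3/2 = -6)
(L(r) + h)**2 = (sqrt(-42 + 49*(-4))/7 - 6)**2 = (sqrt(-42 - 196)/7 - 6)**2 = (sqrt(-238)/7 - 6)**2 = ((I*sqrt(238))/7 - 6)**2 = (I*sqrt(238)/7 - 6)**2 = (-6 + I*sqrt(238)/7)**2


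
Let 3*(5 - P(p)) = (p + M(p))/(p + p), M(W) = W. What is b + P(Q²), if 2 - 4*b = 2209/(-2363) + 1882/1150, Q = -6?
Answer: 40690363/8152350 ≈ 4.9912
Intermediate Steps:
P(p) = 14/3 (P(p) = 5 - (p + p)/(3*(p + p)) = 5 - 2*p/(3*(2*p)) = 5 - 2*p*1/(2*p)/3 = 5 - ⅓*1 = 5 - ⅓ = 14/3)
b = 882021/2717450 (b = ½ - (2209/(-2363) + 1882/1150)/4 = ½ - (2209*(-1/2363) + 1882*(1/1150))/4 = ½ - (-2209/2363 + 941/575)/4 = ½ - ¼*953408/1358725 = ½ - 238352/1358725 = 882021/2717450 ≈ 0.32458)
b + P(Q²) = 882021/2717450 + 14/3 = 40690363/8152350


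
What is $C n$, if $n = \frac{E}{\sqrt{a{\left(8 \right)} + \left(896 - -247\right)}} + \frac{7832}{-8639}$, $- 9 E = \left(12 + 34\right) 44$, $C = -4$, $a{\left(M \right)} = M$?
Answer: $\frac{31328}{8639} + \frac{8096 \sqrt{1151}}{10359} \approx 30.141$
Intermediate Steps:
$E = - \frac{2024}{9}$ ($E = - \frac{\left(12 + 34\right) 44}{9} = - \frac{46 \cdot 44}{9} = \left(- \frac{1}{9}\right) 2024 = - \frac{2024}{9} \approx -224.89$)
$n = - \frac{7832}{8639} - \frac{2024 \sqrt{1151}}{10359}$ ($n = - \frac{2024}{9 \sqrt{8 + \left(896 - -247\right)}} + \frac{7832}{-8639} = - \frac{2024}{9 \sqrt{8 + \left(896 + 247\right)}} + 7832 \left(- \frac{1}{8639}\right) = - \frac{2024}{9 \sqrt{8 + 1143}} - \frac{7832}{8639} = - \frac{2024}{9 \sqrt{1151}} - \frac{7832}{8639} = - \frac{2024 \frac{\sqrt{1151}}{1151}}{9} - \frac{7832}{8639} = - \frac{2024 \sqrt{1151}}{10359} - \frac{7832}{8639} = - \frac{7832}{8639} - \frac{2024 \sqrt{1151}}{10359} \approx -7.5353$)
$C n = - 4 \left(- \frac{7832}{8639} - \frac{2024 \sqrt{1151}}{10359}\right) = \frac{31328}{8639} + \frac{8096 \sqrt{1151}}{10359}$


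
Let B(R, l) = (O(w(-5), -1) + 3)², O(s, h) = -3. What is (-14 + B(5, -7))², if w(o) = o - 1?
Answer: 196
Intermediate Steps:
w(o) = -1 + o
B(R, l) = 0 (B(R, l) = (-3 + 3)² = 0² = 0)
(-14 + B(5, -7))² = (-14 + 0)² = (-14)² = 196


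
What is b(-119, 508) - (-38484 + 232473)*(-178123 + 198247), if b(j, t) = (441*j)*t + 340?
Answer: -3930493628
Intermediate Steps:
b(j, t) = 340 + 441*j*t (b(j, t) = 441*j*t + 340 = 340 + 441*j*t)
b(-119, 508) - (-38484 + 232473)*(-178123 + 198247) = (340 + 441*(-119)*508) - (-38484 + 232473)*(-178123 + 198247) = (340 - 26659332) - 193989*20124 = -26658992 - 1*3903834636 = -26658992 - 3903834636 = -3930493628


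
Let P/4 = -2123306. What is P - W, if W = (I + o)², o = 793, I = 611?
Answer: -10464440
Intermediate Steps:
P = -8493224 (P = 4*(-2123306) = -8493224)
W = 1971216 (W = (611 + 793)² = 1404² = 1971216)
P - W = -8493224 - 1*1971216 = -8493224 - 1971216 = -10464440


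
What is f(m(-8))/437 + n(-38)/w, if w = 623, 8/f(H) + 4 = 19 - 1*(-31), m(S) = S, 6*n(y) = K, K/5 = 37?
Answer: 1874387/37570638 ≈ 0.049890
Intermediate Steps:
K = 185 (K = 5*37 = 185)
n(y) = 185/6 (n(y) = (⅙)*185 = 185/6)
f(H) = 4/23 (f(H) = 8/(-4 + (19 - 1*(-31))) = 8/(-4 + (19 + 31)) = 8/(-4 + 50) = 8/46 = 8*(1/46) = 4/23)
f(m(-8))/437 + n(-38)/w = (4/23)/437 + (185/6)/623 = (4/23)*(1/437) + (185/6)*(1/623) = 4/10051 + 185/3738 = 1874387/37570638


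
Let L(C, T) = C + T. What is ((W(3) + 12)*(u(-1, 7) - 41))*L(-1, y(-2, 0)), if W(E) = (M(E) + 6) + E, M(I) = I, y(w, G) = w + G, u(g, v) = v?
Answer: 2448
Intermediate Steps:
y(w, G) = G + w
W(E) = 6 + 2*E (W(E) = (E + 6) + E = (6 + E) + E = 6 + 2*E)
((W(3) + 12)*(u(-1, 7) - 41))*L(-1, y(-2, 0)) = (((6 + 2*3) + 12)*(7 - 41))*(-1 + (0 - 2)) = (((6 + 6) + 12)*(-34))*(-1 - 2) = ((12 + 12)*(-34))*(-3) = (24*(-34))*(-3) = -816*(-3) = 2448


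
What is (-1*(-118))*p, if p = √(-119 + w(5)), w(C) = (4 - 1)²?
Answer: 118*I*√110 ≈ 1237.6*I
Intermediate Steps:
w(C) = 9 (w(C) = 3² = 9)
p = I*√110 (p = √(-119 + 9) = √(-110) = I*√110 ≈ 10.488*I)
(-1*(-118))*p = (-1*(-118))*(I*√110) = 118*(I*√110) = 118*I*√110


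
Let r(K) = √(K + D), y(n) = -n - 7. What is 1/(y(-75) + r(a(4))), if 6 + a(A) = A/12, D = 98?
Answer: 204/13595 - √831/13595 ≈ 0.012885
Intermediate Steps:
a(A) = -6 + A/12
y(n) = -7 - n
r(K) = √(98 + K) (r(K) = √(K + 98) = √(98 + K))
1/(y(-75) + r(a(4))) = 1/((-7 - 1*(-75)) + √(98 + (-6 + (1/12)*4))) = 1/((-7 + 75) + √(98 + (-6 + ⅓))) = 1/(68 + √(98 - 17/3)) = 1/(68 + √(277/3)) = 1/(68 + √831/3)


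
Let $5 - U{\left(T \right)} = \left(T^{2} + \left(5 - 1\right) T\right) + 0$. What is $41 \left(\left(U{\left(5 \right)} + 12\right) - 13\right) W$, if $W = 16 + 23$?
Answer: $-65559$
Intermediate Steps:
$U{\left(T \right)} = 5 - T^{2} - 4 T$ ($U{\left(T \right)} = 5 - \left(\left(T^{2} + \left(5 - 1\right) T\right) + 0\right) = 5 - \left(\left(T^{2} + 4 T\right) + 0\right) = 5 - \left(T^{2} + 4 T\right) = 5 - T^{2} - 4 T$)
$W = 39$
$41 \left(\left(U{\left(5 \right)} + 12\right) - 13\right) W = 41 \left(\left(\left(5 - 5^{2} - 20\right) + 12\right) - 13\right) 39 = 41 \left(\left(\left(5 - 25 - 20\right) + 12\right) - 13\right) 39 = 41 \left(\left(-40 + 12\right) - 13\right) 39 = 41 \left(-28 - 13\right) 39 = 41 \left(-41\right) 39 = \left(-1681\right) 39 = -65559$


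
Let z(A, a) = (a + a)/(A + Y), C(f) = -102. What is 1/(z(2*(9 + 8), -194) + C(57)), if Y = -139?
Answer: -105/10322 ≈ -0.010172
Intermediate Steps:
z(A, a) = 2*a/(-139 + A) (z(A, a) = (a + a)/(A - 139) = (2*a)/(-139 + A) = 2*a/(-139 + A))
1/(z(2*(9 + 8), -194) + C(57)) = 1/(2*(-194)/(-139 + 2*(9 + 8)) - 102) = 1/(2*(-194)/(-139 + 2*17) - 102) = 1/(2*(-194)/(-139 + 34) - 102) = 1/(2*(-194)/(-105) - 102) = 1/(2*(-194)*(-1/105) - 102) = 1/(388/105 - 102) = 1/(-10322/105) = -105/10322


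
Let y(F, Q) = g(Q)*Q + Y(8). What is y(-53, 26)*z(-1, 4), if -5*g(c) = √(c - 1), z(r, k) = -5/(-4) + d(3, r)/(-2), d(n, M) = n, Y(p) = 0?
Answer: 13/2 ≈ 6.5000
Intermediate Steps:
z(r, k) = -¼ (z(r, k) = -5/(-4) + 3/(-2) = -5*(-¼) + 3*(-½) = 5/4 - 3/2 = -¼)
g(c) = -√(-1 + c)/5 (g(c) = -√(c - 1)/5 = -√(-1 + c)/5)
y(F, Q) = -Q*√(-1 + Q)/5 (y(F, Q) = (-√(-1 + Q)/5)*Q + 0 = -Q*√(-1 + Q)/5 + 0 = -Q*√(-1 + Q)/5)
y(-53, 26)*z(-1, 4) = -⅕*26*√(-1 + 26)*(-¼) = -⅕*26*√25*(-¼) = -⅕*26*5*(-¼) = -26*(-¼) = 13/2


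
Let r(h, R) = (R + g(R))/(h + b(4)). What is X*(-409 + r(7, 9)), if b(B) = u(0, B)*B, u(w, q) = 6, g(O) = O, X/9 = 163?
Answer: -18573687/31 ≈ -5.9915e+5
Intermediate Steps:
X = 1467 (X = 9*163 = 1467)
b(B) = 6*B
r(h, R) = 2*R/(24 + h) (r(h, R) = (R + R)/(h + 6*4) = (2*R)/(h + 24) = (2*R)/(24 + h) = 2*R/(24 + h))
X*(-409 + r(7, 9)) = 1467*(-409 + 2*9/(24 + 7)) = 1467*(-409 + 2*9/31) = 1467*(-409 + 2*9*(1/31)) = 1467*(-409 + 18/31) = 1467*(-12661/31) = -18573687/31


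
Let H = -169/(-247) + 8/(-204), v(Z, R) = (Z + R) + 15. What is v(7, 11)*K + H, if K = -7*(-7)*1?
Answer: 1567498/969 ≈ 1617.6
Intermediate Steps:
v(Z, R) = 15 + R + Z (v(Z, R) = (R + Z) + 15 = 15 + R + Z)
K = 49 (K = 49*1 = 49)
H = 625/969 (H = -169*(-1/247) + 8*(-1/204) = 13/19 - 2/51 = 625/969 ≈ 0.64499)
v(7, 11)*K + H = (15 + 11 + 7)*49 + 625/969 = 33*49 + 625/969 = 1617 + 625/969 = 1567498/969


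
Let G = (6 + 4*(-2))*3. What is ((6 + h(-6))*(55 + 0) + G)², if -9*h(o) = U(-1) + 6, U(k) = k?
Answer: 6974881/81 ≈ 86110.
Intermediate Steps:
h(o) = -5/9 (h(o) = -(-1 + 6)/9 = -⅑*5 = -5/9)
G = -6 (G = (6 - 8)*3 = -2*3 = -6)
((6 + h(-6))*(55 + 0) + G)² = ((6 - 5/9)*(55 + 0) - 6)² = ((49/9)*55 - 6)² = (2695/9 - 6)² = (2641/9)² = 6974881/81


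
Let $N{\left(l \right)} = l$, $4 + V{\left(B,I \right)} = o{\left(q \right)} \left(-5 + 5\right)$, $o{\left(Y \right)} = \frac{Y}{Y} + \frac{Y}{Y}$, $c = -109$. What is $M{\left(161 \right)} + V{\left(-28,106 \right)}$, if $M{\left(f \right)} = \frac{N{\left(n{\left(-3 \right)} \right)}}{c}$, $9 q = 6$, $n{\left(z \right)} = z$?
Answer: $- \frac{433}{109} \approx -3.9725$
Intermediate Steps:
$q = \frac{2}{3}$ ($q = \frac{1}{9} \cdot 6 = \frac{2}{3} \approx 0.66667$)
$o{\left(Y \right)} = 2$ ($o{\left(Y \right)} = 1 + 1 = 2$)
$V{\left(B,I \right)} = -4$ ($V{\left(B,I \right)} = -4 + 2 \left(-5 + 5\right) = -4 + 2 \cdot 0 = -4 + 0 = -4$)
$M{\left(f \right)} = \frac{3}{109}$ ($M{\left(f \right)} = - \frac{3}{-109} = \left(-3\right) \left(- \frac{1}{109}\right) = \frac{3}{109}$)
$M{\left(161 \right)} + V{\left(-28,106 \right)} = \frac{3}{109} - 4 = - \frac{433}{109}$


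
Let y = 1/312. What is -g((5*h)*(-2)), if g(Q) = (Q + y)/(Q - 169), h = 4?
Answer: -12479/65208 ≈ -0.19137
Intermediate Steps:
y = 1/312 ≈ 0.0032051
g(Q) = (1/312 + Q)/(-169 + Q) (g(Q) = (Q + 1/312)/(Q - 169) = (1/312 + Q)/(-169 + Q))
-g((5*h)*(-2)) = -(1/312 + (5*4)*(-2))/(-169 + (5*4)*(-2)) = -(1/312 + 20*(-2))/(-169 + 20*(-2)) = -(1/312 - 40)/(-169 - 40) = -(-12479)/((-209)*312) = -(-1)*(-12479)/(209*312) = -1*12479/65208 = -12479/65208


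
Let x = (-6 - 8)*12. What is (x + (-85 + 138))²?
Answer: 13225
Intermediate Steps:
x = -168 (x = -14*12 = -168)
(x + (-85 + 138))² = (-168 + (-85 + 138))² = (-168 + 53)² = (-115)² = 13225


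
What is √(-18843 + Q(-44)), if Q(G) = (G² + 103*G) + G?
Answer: 3*I*√2387 ≈ 146.57*I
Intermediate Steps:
Q(G) = G² + 104*G
√(-18843 + Q(-44)) = √(-18843 - 44*(104 - 44)) = √(-18843 - 44*60) = √(-18843 - 2640) = √(-21483) = 3*I*√2387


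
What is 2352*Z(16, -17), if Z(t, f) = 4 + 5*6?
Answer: 79968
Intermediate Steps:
Z(t, f) = 34 (Z(t, f) = 4 + 30 = 34)
2352*Z(16, -17) = 2352*34 = 79968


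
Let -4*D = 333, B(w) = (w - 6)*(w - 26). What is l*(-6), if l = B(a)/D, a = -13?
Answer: 1976/37 ≈ 53.405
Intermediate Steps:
B(w) = (-26 + w)*(-6 + w) (B(w) = (-6 + w)*(-26 + w) = (-26 + w)*(-6 + w))
D = -333/4 (D = -¼*333 = -333/4 ≈ -83.250)
l = -988/111 (l = (156 + (-13)² - 32*(-13))/(-333/4) = (156 + 169 + 416)*(-4/333) = 741*(-4/333) = -988/111 ≈ -8.9009)
l*(-6) = -988/111*(-6) = 1976/37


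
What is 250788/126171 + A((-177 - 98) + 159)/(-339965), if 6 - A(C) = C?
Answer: 28414583186/14297908005 ≈ 1.9873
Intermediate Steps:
A(C) = 6 - C
250788/126171 + A((-177 - 98) + 159)/(-339965) = 250788/126171 + (6 - ((-177 - 98) + 159))/(-339965) = 250788*(1/126171) + (6 - (-275 + 159))*(-1/339965) = 83596/42057 + (6 - 1*(-116))*(-1/339965) = 83596/42057 + (6 + 116)*(-1/339965) = 83596/42057 + 122*(-1/339965) = 83596/42057 - 122/339965 = 28414583186/14297908005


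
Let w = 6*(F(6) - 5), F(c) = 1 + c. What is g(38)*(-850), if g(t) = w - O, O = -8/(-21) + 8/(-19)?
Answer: -4083400/399 ≈ -10234.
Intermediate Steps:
O = -16/399 (O = -8*(-1/21) + 8*(-1/19) = 8/21 - 8/19 = -16/399 ≈ -0.040100)
w = 12 (w = 6*((1 + 6) - 5) = 6*(7 - 5) = 6*2 = 12)
g(t) = 4804/399 (g(t) = 12 - 1*(-16/399) = 12 + 16/399 = 4804/399)
g(38)*(-850) = (4804/399)*(-850) = -4083400/399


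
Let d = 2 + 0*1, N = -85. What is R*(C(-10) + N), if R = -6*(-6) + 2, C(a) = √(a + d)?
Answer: -3230 + 76*I*√2 ≈ -3230.0 + 107.48*I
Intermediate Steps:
d = 2 (d = 2 + 0 = 2)
C(a) = √(2 + a) (C(a) = √(a + 2) = √(2 + a))
R = 38 (R = 36 + 2 = 38)
R*(C(-10) + N) = 38*(√(2 - 10) - 85) = 38*(√(-8) - 85) = 38*(2*I*√2 - 85) = 38*(-85 + 2*I*√2) = -3230 + 76*I*√2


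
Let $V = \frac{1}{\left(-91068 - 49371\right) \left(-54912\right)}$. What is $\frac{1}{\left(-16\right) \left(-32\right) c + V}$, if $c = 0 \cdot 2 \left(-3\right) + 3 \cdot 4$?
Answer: $\frac{7711786368}{47381215444993} \approx 0.00016276$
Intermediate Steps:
$c = 12$ ($c = 0 \left(-3\right) + 12 = 0 + 12 = 12$)
$V = \frac{1}{7711786368}$ ($V = \frac{1}{-140439} \left(- \frac{1}{54912}\right) = \left(- \frac{1}{140439}\right) \left(- \frac{1}{54912}\right) = \frac{1}{7711786368} \approx 1.2967 \cdot 10^{-10}$)
$\frac{1}{\left(-16\right) \left(-32\right) c + V} = \frac{1}{\left(-16\right) \left(-32\right) 12 + \frac{1}{7711786368}} = \frac{1}{512 \cdot 12 + \frac{1}{7711786368}} = \frac{1}{6144 + \frac{1}{7711786368}} = \frac{1}{\frac{47381215444993}{7711786368}} = \frac{7711786368}{47381215444993}$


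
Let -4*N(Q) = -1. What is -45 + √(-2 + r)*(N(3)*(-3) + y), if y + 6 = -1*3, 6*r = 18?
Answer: -219/4 ≈ -54.750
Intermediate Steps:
r = 3 (r = (⅙)*18 = 3)
N(Q) = ¼ (N(Q) = -¼*(-1) = ¼)
y = -9 (y = -6 - 1*3 = -6 - 3 = -9)
-45 + √(-2 + r)*(N(3)*(-3) + y) = -45 + √(-2 + 3)*((¼)*(-3) - 9) = -45 + √1*(-¾ - 9) = -45 + 1*(-39/4) = -45 - 39/4 = -219/4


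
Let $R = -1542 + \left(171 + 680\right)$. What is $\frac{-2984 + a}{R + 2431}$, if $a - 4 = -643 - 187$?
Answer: $- \frac{127}{58} \approx -2.1897$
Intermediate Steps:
$a = -826$ ($a = 4 - 830 = -826$)
$R = -691$ ($R = -1542 + 851 = -691$)
$\frac{-2984 + a}{R + 2431} = \frac{-2984 - 826}{-691 + 2431} = - \frac{3810}{1740} = \left(-3810\right) \frac{1}{1740} = - \frac{127}{58}$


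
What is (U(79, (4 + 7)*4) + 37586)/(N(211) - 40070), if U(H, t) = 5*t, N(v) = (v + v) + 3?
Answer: -12602/13215 ≈ -0.95361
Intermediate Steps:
N(v) = 3 + 2*v (N(v) = 2*v + 3 = 3 + 2*v)
(U(79, (4 + 7)*4) + 37586)/(N(211) - 40070) = (5*((4 + 7)*4) + 37586)/((3 + 2*211) - 40070) = (5*(11*4) + 37586)/((3 + 422) - 40070) = (5*44 + 37586)/(425 - 40070) = (220 + 37586)/(-39645) = 37806*(-1/39645) = -12602/13215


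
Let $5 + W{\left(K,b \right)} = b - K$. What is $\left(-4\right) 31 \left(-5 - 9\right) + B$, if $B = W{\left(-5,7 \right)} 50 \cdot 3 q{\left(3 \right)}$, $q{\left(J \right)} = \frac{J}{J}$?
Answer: $2786$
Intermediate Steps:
$q{\left(J \right)} = 1$
$W{\left(K,b \right)} = -5 + b - K$ ($W{\left(K,b \right)} = -5 - \left(K - b\right) = -5 + b - K$)
$B = 1050$ ($B = \left(-5 + 7 - -5\right) 50 \cdot 3 \cdot 1 = \left(-5 + 7 + 5\right) 50 \cdot 3 = 7 \cdot 50 \cdot 3 = 350 \cdot 3 = 1050$)
$\left(-4\right) 31 \left(-5 - 9\right) + B = \left(-4\right) 31 \left(-5 - 9\right) + 1050 = - 124 \left(-5 - 9\right) + 1050 = \left(-124\right) \left(-14\right) + 1050 = 1736 + 1050 = 2786$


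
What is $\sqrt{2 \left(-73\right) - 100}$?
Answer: $i \sqrt{246} \approx 15.684 i$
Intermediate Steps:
$\sqrt{2 \left(-73\right) - 100} = \sqrt{-146 - 100} = \sqrt{-246} = i \sqrt{246}$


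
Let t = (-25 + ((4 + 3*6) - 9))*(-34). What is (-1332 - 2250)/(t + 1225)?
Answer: -3582/1633 ≈ -2.1935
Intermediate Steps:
t = 408 (t = (-25 + ((4 + 18) - 9))*(-34) = (-25 + (22 - 9))*(-34) = (-25 + 13)*(-34) = -12*(-34) = 408)
(-1332 - 2250)/(t + 1225) = (-1332 - 2250)/(408 + 1225) = -3582/1633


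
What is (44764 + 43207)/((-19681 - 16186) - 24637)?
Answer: -87971/60504 ≈ -1.4540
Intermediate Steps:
(44764 + 43207)/((-19681 - 16186) - 24637) = 87971/(-35867 - 24637) = 87971/(-60504) = 87971*(-1/60504) = -87971/60504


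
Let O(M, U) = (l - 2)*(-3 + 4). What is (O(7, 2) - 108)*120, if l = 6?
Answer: -12480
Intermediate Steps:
O(M, U) = 4 (O(M, U) = (6 - 2)*(-3 + 4) = 4*1 = 4)
(O(7, 2) - 108)*120 = (4 - 108)*120 = -104*120 = -12480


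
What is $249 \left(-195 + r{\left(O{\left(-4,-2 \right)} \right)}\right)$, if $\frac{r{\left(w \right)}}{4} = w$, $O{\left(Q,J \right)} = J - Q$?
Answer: $-46563$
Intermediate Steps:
$r{\left(w \right)} = 4 w$
$249 \left(-195 + r{\left(O{\left(-4,-2 \right)} \right)}\right) = 249 \left(-195 + 4 \left(-2 - -4\right)\right) = 249 \left(-195 + 4 \left(-2 + 4\right)\right) = 249 \left(-195 + 4 \cdot 2\right) = 249 \left(-195 + 8\right) = 249 \left(-187\right) = -46563$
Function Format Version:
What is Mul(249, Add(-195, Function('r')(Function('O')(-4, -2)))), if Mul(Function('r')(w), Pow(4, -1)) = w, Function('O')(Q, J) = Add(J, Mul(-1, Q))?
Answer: -46563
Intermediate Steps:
Function('r')(w) = Mul(4, w)
Mul(249, Add(-195, Function('r')(Function('O')(-4, -2)))) = Mul(249, Add(-195, Mul(4, Add(-2, Mul(-1, -4))))) = Mul(249, Add(-195, Mul(4, Add(-2, 4)))) = Mul(249, Add(-195, Mul(4, 2))) = Mul(249, Add(-195, 8)) = Mul(249, -187) = -46563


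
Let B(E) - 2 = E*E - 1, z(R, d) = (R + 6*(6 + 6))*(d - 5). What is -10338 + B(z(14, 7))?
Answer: 19247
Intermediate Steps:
z(R, d) = (-5 + d)*(72 + R) (z(R, d) = (R + 6*12)*(-5 + d) = (R + 72)*(-5 + d) = (72 + R)*(-5 + d) = (-5 + d)*(72 + R))
B(E) = 1 + E² (B(E) = 2 + (E*E - 1) = 2 + (E² - 1) = 2 + (-1 + E²) = 1 + E²)
-10338 + B(z(14, 7)) = -10338 + (1 + (-360 - 5*14 + 72*7 + 14*7)²) = -10338 + (1 + (-360 - 70 + 504 + 98)²) = -10338 + (1 + 172²) = -10338 + (1 + 29584) = -10338 + 29585 = 19247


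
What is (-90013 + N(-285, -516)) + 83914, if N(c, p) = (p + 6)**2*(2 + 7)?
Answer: 2334801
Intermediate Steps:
N(c, p) = 9*(6 + p)**2 (N(c, p) = (6 + p)**2*9 = 9*(6 + p)**2)
(-90013 + N(-285, -516)) + 83914 = (-90013 + 9*(6 - 516)**2) + 83914 = (-90013 + 9*(-510)**2) + 83914 = (-90013 + 9*260100) + 83914 = (-90013 + 2340900) + 83914 = 2250887 + 83914 = 2334801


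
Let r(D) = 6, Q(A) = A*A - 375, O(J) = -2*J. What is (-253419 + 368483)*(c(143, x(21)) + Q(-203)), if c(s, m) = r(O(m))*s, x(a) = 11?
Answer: 4797248288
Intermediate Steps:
Q(A) = -375 + A² (Q(A) = A² - 375 = -375 + A²)
c(s, m) = 6*s
(-253419 + 368483)*(c(143, x(21)) + Q(-203)) = (-253419 + 368483)*(6*143 + (-375 + (-203)²)) = 115064*(858 + (-375 + 41209)) = 115064*(858 + 40834) = 115064*41692 = 4797248288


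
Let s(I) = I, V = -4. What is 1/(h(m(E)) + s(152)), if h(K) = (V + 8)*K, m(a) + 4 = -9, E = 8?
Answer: 1/100 ≈ 0.010000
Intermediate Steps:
m(a) = -13 (m(a) = -4 - 9 = -13)
h(K) = 4*K (h(K) = (-4 + 8)*K = 4*K)
1/(h(m(E)) + s(152)) = 1/(4*(-13) + 152) = 1/(-52 + 152) = 1/100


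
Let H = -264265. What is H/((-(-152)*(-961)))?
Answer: 264265/146072 ≈ 1.8091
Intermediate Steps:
H/((-(-152)*(-961))) = -264265/((-(-152)*(-961))) = -264265/((-76*1922)) = -264265/(-146072) = -264265*(-1/146072) = 264265/146072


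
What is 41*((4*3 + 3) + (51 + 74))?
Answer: 5740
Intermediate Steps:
41*((4*3 + 3) + (51 + 74)) = 41*((12 + 3) + 125) = 41*(15 + 125) = 41*140 = 5740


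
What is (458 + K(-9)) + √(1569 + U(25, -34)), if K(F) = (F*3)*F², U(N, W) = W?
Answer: -1729 + √1535 ≈ -1689.8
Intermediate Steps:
K(F) = 3*F³ (K(F) = (3*F)*F² = 3*F³)
(458 + K(-9)) + √(1569 + U(25, -34)) = (458 + 3*(-9)³) + √(1569 - 34) = (458 + 3*(-729)) + √1535 = (458 - 2187) + √1535 = -1729 + √1535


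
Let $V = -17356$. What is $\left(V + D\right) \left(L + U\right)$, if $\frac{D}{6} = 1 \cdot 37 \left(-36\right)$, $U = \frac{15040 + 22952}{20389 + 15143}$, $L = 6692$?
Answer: $- \frac{502351175944}{2961} \approx -1.6966 \cdot 10^{8}$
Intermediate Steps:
$U = \frac{3166}{2961}$ ($U = \frac{37992}{35532} = 37992 \cdot \frac{1}{35532} = \frac{3166}{2961} \approx 1.0692$)
$D = -7992$ ($D = 6 \cdot 1 \cdot 37 \left(-36\right) = 6 \cdot 37 \left(-36\right) = 6 \left(-1332\right) = -7992$)
$\left(V + D\right) \left(L + U\right) = \left(-17356 - 7992\right) \left(6692 + \frac{3166}{2961}\right) = \left(-25348\right) \frac{19818178}{2961} = - \frac{502351175944}{2961}$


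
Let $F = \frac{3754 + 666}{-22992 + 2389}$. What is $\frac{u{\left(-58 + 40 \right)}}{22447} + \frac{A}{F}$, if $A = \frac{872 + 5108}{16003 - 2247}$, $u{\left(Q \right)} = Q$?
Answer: $- \frac{10641146779}{5249275844} \approx -2.0272$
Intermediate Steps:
$F = - \frac{4420}{20603}$ ($F = \frac{4420}{-20603} = 4420 \left(- \frac{1}{20603}\right) = - \frac{4420}{20603} \approx -0.21453$)
$A = \frac{1495}{3439}$ ($A = \frac{5980}{13756} = 5980 \cdot \frac{1}{13756} = \frac{1495}{3439} \approx 0.43472$)
$\frac{u{\left(-58 + 40 \right)}}{22447} + \frac{A}{F} = \frac{-58 + 40}{22447} + \frac{1495}{3439 \left(- \frac{4420}{20603}\right)} = \left(-18\right) \frac{1}{22447} + \frac{1495}{3439} \left(- \frac{20603}{4420}\right) = - \frac{18}{22447} - \frac{473869}{233852} = - \frac{10641146779}{5249275844}$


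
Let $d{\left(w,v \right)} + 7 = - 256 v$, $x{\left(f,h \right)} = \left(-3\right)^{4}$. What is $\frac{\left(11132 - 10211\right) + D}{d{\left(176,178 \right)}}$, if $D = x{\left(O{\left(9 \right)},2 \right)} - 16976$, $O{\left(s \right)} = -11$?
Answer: $\frac{15974}{45575} \approx 0.3505$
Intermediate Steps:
$x{\left(f,h \right)} = 81$
$D = -16895$ ($D = 81 - 16976 = -16895$)
$d{\left(w,v \right)} = -7 - 256 v$
$\frac{\left(11132 - 10211\right) + D}{d{\left(176,178 \right)}} = \frac{\left(11132 - 10211\right) - 16895}{-7 - 45568} = \frac{921 - 16895}{-7 - 45568} = - \frac{15974}{-45575} = \left(-15974\right) \left(- \frac{1}{45575}\right) = \frac{15974}{45575}$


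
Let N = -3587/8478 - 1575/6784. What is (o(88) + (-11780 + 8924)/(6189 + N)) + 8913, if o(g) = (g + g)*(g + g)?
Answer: 7098586508558759/177960556535 ≈ 39889.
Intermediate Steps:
N = -18843529/28757376 (N = -3587*1/8478 - 1575*1/6784 = -3587/8478 - 1575/6784 = -18843529/28757376 ≈ -0.65526)
o(g) = 4*g**2 (o(g) = (2*g)*(2*g) = 4*g**2)
(o(88) + (-11780 + 8924)/(6189 + N)) + 8913 = (4*88**2 + (-11780 + 8924)/(6189 - 18843529/28757376)) + 8913 = (4*7744 - 2856/177960556535/28757376) + 8913 = (30976 - 2856*28757376/177960556535) + 8913 = (30976 - 82131065856/177960556535) + 8913 = 5512424068162304/177960556535 + 8913 = 7098586508558759/177960556535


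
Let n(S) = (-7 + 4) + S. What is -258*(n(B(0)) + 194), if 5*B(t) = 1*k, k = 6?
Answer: -247938/5 ≈ -49588.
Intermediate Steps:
B(t) = 6/5 (B(t) = (1*6)/5 = (⅕)*6 = 6/5)
n(S) = -3 + S
-258*(n(B(0)) + 194) = -258*((-3 + 6/5) + 194) = -258*(-9/5 + 194) = -258*961/5 = -247938/5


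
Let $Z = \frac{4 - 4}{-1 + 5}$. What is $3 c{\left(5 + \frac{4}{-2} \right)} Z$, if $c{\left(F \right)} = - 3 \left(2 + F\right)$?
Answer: $0$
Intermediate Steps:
$c{\left(F \right)} = -6 - 3 F$
$Z = 0$ ($Z = \frac{0}{4} = 0 \cdot \frac{1}{4} = 0$)
$3 c{\left(5 + \frac{4}{-2} \right)} Z = 3 \left(-6 - 3 \left(5 + \frac{4}{-2}\right)\right) 0 = 3 \left(-6 - 3 \left(5 + 4 \left(- \frac{1}{2}\right)\right)\right) 0 = 3 \left(-6 - 3 \left(5 - 2\right)\right) 0 = 3 \left(-6 - 9\right) 0 = 3 \left(-15\right) 0 = \left(-45\right) 0 = 0$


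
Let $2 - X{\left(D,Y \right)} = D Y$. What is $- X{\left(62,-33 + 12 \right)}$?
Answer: $-1304$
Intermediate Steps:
$X{\left(D,Y \right)} = 2 - D Y$
$- X{\left(62,-33 + 12 \right)} = - (2 - 62 \left(-33 + 12\right)) = - (2 - 62 \left(-21\right)) = - (2 + 1302) = \left(-1\right) 1304 = -1304$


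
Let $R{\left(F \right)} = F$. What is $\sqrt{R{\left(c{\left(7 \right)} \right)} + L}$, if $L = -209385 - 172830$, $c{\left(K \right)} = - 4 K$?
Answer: $i \sqrt{382243} \approx 618.26 i$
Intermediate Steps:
$L = -382215$
$\sqrt{R{\left(c{\left(7 \right)} \right)} + L} = \sqrt{\left(-4\right) 7 - 382215} = \sqrt{-28 - 382215} = \sqrt{-382243} = i \sqrt{382243}$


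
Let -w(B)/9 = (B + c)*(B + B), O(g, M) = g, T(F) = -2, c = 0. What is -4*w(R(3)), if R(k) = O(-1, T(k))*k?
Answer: 648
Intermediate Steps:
R(k) = -k
w(B) = -18*B² (w(B) = -9*(B + 0)*(B + B) = -9*B*2*B = -18*B²)
-4*w(R(3)) = -(-72)*(-1*3)² = -(-72)*(-3)² = -(-72)*9 = -4*(-162) = 648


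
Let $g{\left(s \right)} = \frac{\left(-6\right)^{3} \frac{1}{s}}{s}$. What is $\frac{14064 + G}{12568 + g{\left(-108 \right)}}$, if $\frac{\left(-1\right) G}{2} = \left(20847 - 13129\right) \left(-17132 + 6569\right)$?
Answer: $\frac{8805484728}{678671} \approx 12975.0$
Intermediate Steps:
$G = 163050468$ ($G = - 2 \left(20847 - 13129\right) \left(-17132 + 6569\right) = - 2 \cdot 7718 \left(-10563\right) = \left(-2\right) \left(-81525234\right) = 163050468$)
$g{\left(s \right)} = - \frac{216}{s^{2}}$ ($g{\left(s \right)} = \frac{\left(-216\right) \frac{1}{s}}{s} = - \frac{216}{s^{2}}$)
$\frac{14064 + G}{12568 + g{\left(-108 \right)}} = \frac{14064 + 163050468}{12568 - \frac{216}{11664}} = \frac{163064532}{12568 - \frac{1}{54}} = \frac{163064532}{\frac{678671}{54}} = 163064532 \cdot \frac{54}{678671} = \frac{8805484728}{678671}$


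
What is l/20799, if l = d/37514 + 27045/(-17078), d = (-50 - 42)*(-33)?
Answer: -160452887/2220862074918 ≈ -7.2248e-5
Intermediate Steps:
d = 3036 (d = -92*(-33) = 3036)
l = -481358661/320332046 (l = 3036/37514 + 27045/(-17078) = 3036*(1/37514) + 27045*(-1/17078) = 1518/18757 - 27045/17078 = -481358661/320332046 ≈ -1.5027)
l/20799 = -481358661/320332046/20799 = -481358661/320332046*1/20799 = -160452887/2220862074918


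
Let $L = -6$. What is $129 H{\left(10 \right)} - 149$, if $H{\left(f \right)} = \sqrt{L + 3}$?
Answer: $-149 + 129 i \sqrt{3} \approx -149.0 + 223.43 i$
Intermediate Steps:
$H{\left(f \right)} = i \sqrt{3}$ ($H{\left(f \right)} = \sqrt{-6 + 3} = \sqrt{-3} = i \sqrt{3}$)
$129 H{\left(10 \right)} - 149 = 129 i \sqrt{3} - 149 = -149 + 129 i \sqrt{3}$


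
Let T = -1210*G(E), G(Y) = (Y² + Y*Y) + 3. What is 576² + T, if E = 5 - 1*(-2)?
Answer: 209566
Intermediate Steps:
E = 7 (E = 5 + 2 = 7)
G(Y) = 3 + 2*Y² (G(Y) = (Y² + Y²) + 3 = 2*Y² + 3 = 3 + 2*Y²)
T = -122210 (T = -1210*(3 + 2*7²) = -1210*(3 + 2*49) = -1210*(3 + 98) = -1210*101 = -122210)
576² + T = 576² - 122210 = 331776 - 122210 = 209566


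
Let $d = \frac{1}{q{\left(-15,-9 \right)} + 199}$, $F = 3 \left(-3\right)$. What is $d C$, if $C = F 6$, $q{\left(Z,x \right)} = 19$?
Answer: $- \frac{27}{109} \approx -0.24771$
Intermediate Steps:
$F = -9$
$d = \frac{1}{218}$ ($d = \frac{1}{19 + 199} = \frac{1}{218} \approx 0.0045872$)
$C = -54$ ($C = \left(-9\right) 6 = -54$)
$d C = \frac{1}{218} \left(-54\right) = - \frac{27}{109}$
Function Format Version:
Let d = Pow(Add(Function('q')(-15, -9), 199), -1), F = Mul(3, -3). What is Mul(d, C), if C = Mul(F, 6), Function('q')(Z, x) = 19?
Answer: Rational(-27, 109) ≈ -0.24771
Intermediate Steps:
F = -9
d = Rational(1, 218) (d = Pow(Add(19, 199), -1) = Pow(218, -1) = Rational(1, 218) ≈ 0.0045872)
C = -54 (C = Mul(-9, 6) = -54)
Mul(d, C) = Mul(Rational(1, 218), -54) = Rational(-27, 109)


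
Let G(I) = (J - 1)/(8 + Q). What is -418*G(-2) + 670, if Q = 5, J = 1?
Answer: 670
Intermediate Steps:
G(I) = 0 (G(I) = (1 - 1)/(8 + 5) = 0/13 = 0*(1/13) = 0)
-418*G(-2) + 670 = -418*0 + 670 = 0 + 670 = 670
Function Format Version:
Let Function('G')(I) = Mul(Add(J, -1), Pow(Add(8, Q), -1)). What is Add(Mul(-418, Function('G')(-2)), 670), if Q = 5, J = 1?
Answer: 670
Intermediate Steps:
Function('G')(I) = 0 (Function('G')(I) = Mul(Add(1, -1), Pow(Add(8, 5), -1)) = Mul(0, Pow(13, -1)) = Mul(0, Rational(1, 13)) = 0)
Add(Mul(-418, Function('G')(-2)), 670) = Add(Mul(-418, 0), 670) = Add(0, 670) = 670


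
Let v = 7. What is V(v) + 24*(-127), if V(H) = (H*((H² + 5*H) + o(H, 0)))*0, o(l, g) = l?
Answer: -3048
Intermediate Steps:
V(H) = 0 (V(H) = (H*((H² + 5*H) + H))*0 = (H*(H² + 6*H))*0 = 0)
V(v) + 24*(-127) = 0 + 24*(-127) = 0 - 3048 = -3048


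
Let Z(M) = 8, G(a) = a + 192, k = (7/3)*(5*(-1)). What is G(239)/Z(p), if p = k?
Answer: 431/8 ≈ 53.875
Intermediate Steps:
k = -35/3 (k = ((⅓)*7)*(-5) = (7/3)*(-5) = -35/3 ≈ -11.667)
p = -35/3 ≈ -11.667
G(a) = 192 + a
G(239)/Z(p) = (192 + 239)/8 = 431*(⅛) = 431/8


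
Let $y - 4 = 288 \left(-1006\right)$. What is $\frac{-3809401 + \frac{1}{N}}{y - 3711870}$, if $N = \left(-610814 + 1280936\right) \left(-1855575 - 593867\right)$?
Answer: $\frac{6252845929472257525}{6568316319101246856} \approx 0.95197$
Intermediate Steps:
$N = -1641424971924$ ($N = 670122 \left(-2449442\right) = -1641424971924$)
$y = -289724$ ($y = 4 + 288 \left(-1006\right) = 4 - 289728 = -289724$)
$\frac{-3809401 + \frac{1}{N}}{y - 3711870} = \frac{-3809401 + \frac{1}{-1641424971924}}{-289724 - 3711870} = \frac{-3809401 - \frac{1}{1641424971924}}{-4001594} = \left(- \frac{6252845929472257525}{1641424971924}\right) \left(- \frac{1}{4001594}\right) = \frac{6252845929472257525}{6568316319101246856}$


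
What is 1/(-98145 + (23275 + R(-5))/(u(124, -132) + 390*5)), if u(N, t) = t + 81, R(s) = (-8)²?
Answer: -1899/186354016 ≈ -1.0190e-5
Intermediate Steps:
R(s) = 64
u(N, t) = 81 + t
1/(-98145 + (23275 + R(-5))/(u(124, -132) + 390*5)) = 1/(-98145 + (23275 + 64)/((81 - 132) + 390*5)) = 1/(-98145 + 23339/(-51 + 1950)) = 1/(-98145 + 23339/1899) = 1/(-186354016/1899) = -1899/186354016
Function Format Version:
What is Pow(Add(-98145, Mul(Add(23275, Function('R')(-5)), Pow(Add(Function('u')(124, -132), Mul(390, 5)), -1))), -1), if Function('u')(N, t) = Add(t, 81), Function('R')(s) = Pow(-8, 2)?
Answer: Rational(-1899, 186354016) ≈ -1.0190e-5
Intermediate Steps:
Function('R')(s) = 64
Function('u')(N, t) = Add(81, t)
Pow(Add(-98145, Mul(Add(23275, Function('R')(-5)), Pow(Add(Function('u')(124, -132), Mul(390, 5)), -1))), -1) = Pow(Add(-98145, Mul(Add(23275, 64), Pow(Add(Add(81, -132), Mul(390, 5)), -1))), -1) = Pow(Add(-98145, Mul(23339, Pow(Add(-51, 1950), -1))), -1) = Pow(Add(-98145, Mul(23339, Pow(1899, -1))), -1) = Pow(Add(-98145, Mul(23339, Rational(1, 1899))), -1) = Pow(Add(-98145, Rational(23339, 1899)), -1) = Pow(Rational(-186354016, 1899), -1) = Rational(-1899, 186354016)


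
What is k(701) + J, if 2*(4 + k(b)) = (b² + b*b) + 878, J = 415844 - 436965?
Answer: 470715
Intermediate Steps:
J = -21121
k(b) = 435 + b² (k(b) = -4 + ((b² + b*b) + 878)/2 = -4 + ((b² + b²) + 878)/2 = -4 + (2*b² + 878)/2 = -4 + (878 + 2*b²)/2 = -4 + (439 + b²) = 435 + b²)
k(701) + J = (435 + 701²) - 21121 = (435 + 491401) - 21121 = 491836 - 21121 = 470715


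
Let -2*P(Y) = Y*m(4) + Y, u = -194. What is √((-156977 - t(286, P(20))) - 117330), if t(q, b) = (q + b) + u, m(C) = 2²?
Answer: I*√274349 ≈ 523.78*I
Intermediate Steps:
m(C) = 4
P(Y) = -5*Y/2 (P(Y) = -(Y*4 + Y)/2 = -(4*Y + Y)/2 = -5*Y/2)
t(q, b) = -194 + b + q (t(q, b) = (q + b) - 194 = (b + q) - 194 = -194 + b + q)
√((-156977 - t(286, P(20))) - 117330) = √((-156977 - (-194 - 5/2*20 + 286)) - 117330) = √((-156977 - (-194 - 50 + 286)) - 117330) = √((-156977 - 1*42) - 117330) = √((-156977 - 42) - 117330) = √(-157019 - 117330) = √(-274349) = I*√274349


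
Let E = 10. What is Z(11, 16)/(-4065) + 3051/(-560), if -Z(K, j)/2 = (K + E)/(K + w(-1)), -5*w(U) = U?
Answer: -826681/151760 ≈ -5.4473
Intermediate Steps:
w(U) = -U/5
Z(K, j) = -2*(10 + K)/(⅕ + K) (Z(K, j) = -2*(K + 10)/(K - ⅕*(-1)) = -2*(10 + K)/(K + ⅕) = -2*(10 + K)/(⅕ + K))
Z(11, 16)/(-4065) + 3051/(-560) = (10*(-10 - 1*11)/(1 + 5*11))/(-4065) + 3051/(-560) = (10*(-10 - 11)/(1 + 55))*(-1/4065) + 3051*(-1/560) = (10*(-21)/56)*(-1/4065) - 3051/560 = (10*(1/56)*(-21))*(-1/4065) - 3051/560 = -15/4*(-1/4065) - 3051/560 = 1/1084 - 3051/560 = -826681/151760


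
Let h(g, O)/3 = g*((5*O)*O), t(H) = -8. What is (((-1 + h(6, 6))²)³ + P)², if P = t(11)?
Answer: 1333310735997161241409438176563575562489809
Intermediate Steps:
h(g, O) = 15*g*O² (h(g, O) = 3*(g*((5*O)*O)) = 3*(g*(5*O²)) = 3*(5*g*O²) = 15*g*O²)
P = -8
(((-1 + h(6, 6))²)³ + P)² = (((-1 + 15*6*6²)²)³ - 8)² = (((-1 + 15*6*36)²)³ - 8)² = (((-1 + 3240)²)³ - 8)² = ((3239²)³ - 8)² = (10491121³ - 8)² = (1154690753404200964561 - 8)² = 1154690753404200964553² = 1333310735997161241409438176563575562489809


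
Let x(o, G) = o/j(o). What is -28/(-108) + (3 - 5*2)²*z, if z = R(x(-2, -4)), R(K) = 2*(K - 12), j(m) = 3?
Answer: -33509/27 ≈ -1241.1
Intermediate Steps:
x(o, G) = o/3
R(K) = -24 + 2*K (R(K) = 2*(-12 + K) = -24 + 2*K)
z = -76/3 (z = -24 + 2*((⅓)*(-2)) = -24 + 2*(-⅔) = -24 - 4/3 = -76/3 ≈ -25.333)
-28/(-108) + (3 - 5*2)²*z = -28/(-108) + (3 - 5*2)²*(-76/3) = -28*(-1/108) + (3 - 10)²*(-76/3) = 7/27 + (-7)²*(-76/3) = 7/27 + 49*(-76/3) = 7/27 - 3724/3 = -33509/27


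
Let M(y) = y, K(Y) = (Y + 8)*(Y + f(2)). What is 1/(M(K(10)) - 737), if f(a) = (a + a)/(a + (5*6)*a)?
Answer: -31/17231 ≈ -0.0017991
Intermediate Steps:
f(a) = 2/31 (f(a) = (2*a)/(a + 30*a) = (2*a)/((31*a)) = (2*a)*(1/(31*a)) = 2/31)
K(Y) = (8 + Y)*(2/31 + Y) (K(Y) = (Y + 8)*(Y + 2/31) = (8 + Y)*(2/31 + Y))
1/(M(K(10)) - 737) = 1/((16/31 + 10**2 + (250/31)*10) - 737) = 1/((16/31 + 100 + 2500/31) - 737) = 1/(5616/31 - 737) = 1/(-17231/31) = -31/17231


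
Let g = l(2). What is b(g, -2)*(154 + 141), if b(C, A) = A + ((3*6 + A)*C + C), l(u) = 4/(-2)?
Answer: -10620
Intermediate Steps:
l(u) = -2 (l(u) = 4*(-½) = -2)
g = -2
b(C, A) = A + C + C*(18 + A) (b(C, A) = A + ((18 + A)*C + C) = A + (C*(18 + A) + C) = A + (C + C*(18 + A)) = A + C + C*(18 + A))
b(g, -2)*(154 + 141) = (-2 + 19*(-2) - 2*(-2))*(154 + 141) = (-2 - 38 + 4)*295 = -36*295 = -10620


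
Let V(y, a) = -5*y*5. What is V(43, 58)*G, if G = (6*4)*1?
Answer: -25800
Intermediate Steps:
G = 24 (G = 24*1 = 24)
V(y, a) = -25*y
V(43, 58)*G = -25*43*24 = -1075*24 = -25800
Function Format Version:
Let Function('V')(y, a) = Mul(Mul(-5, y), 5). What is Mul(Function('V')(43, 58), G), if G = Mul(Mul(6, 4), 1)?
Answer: -25800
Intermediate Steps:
G = 24 (G = Mul(24, 1) = 24)
Function('V')(y, a) = Mul(-25, y)
Mul(Function('V')(43, 58), G) = Mul(Mul(-25, 43), 24) = Mul(-1075, 24) = -25800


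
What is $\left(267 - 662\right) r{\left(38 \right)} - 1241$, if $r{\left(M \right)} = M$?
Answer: $-16251$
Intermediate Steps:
$\left(267 - 662\right) r{\left(38 \right)} - 1241 = \left(267 - 662\right) 38 - 1241 = \left(-395\right) 38 - 1241 = -15010 - 1241 = -16251$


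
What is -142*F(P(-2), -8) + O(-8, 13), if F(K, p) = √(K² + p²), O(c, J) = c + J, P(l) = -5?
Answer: 5 - 142*√89 ≈ -1334.6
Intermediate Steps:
O(c, J) = J + c
-142*F(P(-2), -8) + O(-8, 13) = -142*√((-5)² + (-8)²) + (13 - 8) = -142*√(25 + 64) + 5 = -142*√89 + 5 = 5 - 142*√89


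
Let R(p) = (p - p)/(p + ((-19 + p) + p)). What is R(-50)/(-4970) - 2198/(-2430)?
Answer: 1099/1215 ≈ 0.90453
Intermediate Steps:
R(p) = 0 (R(p) = 0/(p + (-19 + 2*p)) = 0/(-19 + 3*p) = 0)
R(-50)/(-4970) - 2198/(-2430) = 0/(-4970) - 2198/(-2430) = 0*(-1/4970) - 2198*(-1/2430) = 0 + 1099/1215 = 1099/1215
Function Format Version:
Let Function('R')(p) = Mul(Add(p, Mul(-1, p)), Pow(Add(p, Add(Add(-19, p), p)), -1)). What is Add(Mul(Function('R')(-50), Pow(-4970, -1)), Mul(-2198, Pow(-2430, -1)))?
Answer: Rational(1099, 1215) ≈ 0.90453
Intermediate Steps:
Function('R')(p) = 0 (Function('R')(p) = Mul(0, Pow(Add(p, Add(-19, Mul(2, p))), -1)) = Mul(0, Pow(Add(-19, Mul(3, p)), -1)) = 0)
Add(Mul(Function('R')(-50), Pow(-4970, -1)), Mul(-2198, Pow(-2430, -1))) = Add(Mul(0, Pow(-4970, -1)), Mul(-2198, Pow(-2430, -1))) = Add(Mul(0, Rational(-1, 4970)), Mul(-2198, Rational(-1, 2430))) = Add(0, Rational(1099, 1215)) = Rational(1099, 1215)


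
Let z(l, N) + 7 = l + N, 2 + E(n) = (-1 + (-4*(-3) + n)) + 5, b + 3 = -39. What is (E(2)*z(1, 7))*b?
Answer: -672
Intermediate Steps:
b = -42 (b = -3 - 39 = -42)
E(n) = 14 + n (E(n) = -2 + ((-1 + (-4*(-3) + n)) + 5) = -2 + ((-1 + (12 + n)) + 5) = -2 + ((11 + n) + 5) = -2 + (16 + n) = 14 + n)
z(l, N) = -7 + N + l (z(l, N) = -7 + (l + N) = -7 + (N + l) = -7 + N + l)
(E(2)*z(1, 7))*b = ((14 + 2)*(-7 + 7 + 1))*(-42) = (16*1)*(-42) = 16*(-42) = -672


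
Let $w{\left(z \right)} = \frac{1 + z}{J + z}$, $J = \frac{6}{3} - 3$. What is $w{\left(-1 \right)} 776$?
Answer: $0$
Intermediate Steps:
$J = -1$ ($J = 6 \cdot \frac{1}{3} - 3 = 2 - 3 = -1$)
$w{\left(z \right)} = \frac{1 + z}{-1 + z}$
$w{\left(-1 \right)} 776 = \frac{1 - 1}{-1 - 1} \cdot 776 = \frac{1}{-2} \cdot 0 \cdot 776 = \left(- \frac{1}{2}\right) 0 \cdot 776 = 0 \cdot 776 = 0$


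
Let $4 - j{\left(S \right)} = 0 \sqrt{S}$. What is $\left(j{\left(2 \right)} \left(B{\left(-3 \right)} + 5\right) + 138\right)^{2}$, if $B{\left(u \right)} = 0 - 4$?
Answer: $20164$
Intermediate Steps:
$B{\left(u \right)} = -4$
$j{\left(S \right)} = 4$ ($j{\left(S \right)} = 4 - 0 \sqrt{S} = 4 - 0 = 4 + 0 = 4$)
$\left(j{\left(2 \right)} \left(B{\left(-3 \right)} + 5\right) + 138\right)^{2} = \left(4 \left(-4 + 5\right) + 138\right)^{2} = \left(4 \cdot 1 + 138\right)^{2} = \left(4 + 138\right)^{2} = 142^{2} = 20164$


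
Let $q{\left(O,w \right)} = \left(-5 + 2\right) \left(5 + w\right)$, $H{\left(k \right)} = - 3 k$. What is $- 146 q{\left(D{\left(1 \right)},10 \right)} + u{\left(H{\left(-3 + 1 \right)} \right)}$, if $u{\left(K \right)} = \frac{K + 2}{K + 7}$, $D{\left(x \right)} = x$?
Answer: $\frac{85418}{13} \approx 6570.6$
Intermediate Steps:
$q{\left(O,w \right)} = -15 - 3 w$ ($q{\left(O,w \right)} = - 3 \left(5 + w\right) = -15 - 3 w$)
$u{\left(K \right)} = \frac{2 + K}{7 + K}$
$- 146 q{\left(D{\left(1 \right)},10 \right)} + u{\left(H{\left(-3 + 1 \right)} \right)} = - 146 \left(-15 - 30\right) + \frac{2 - 3 \left(-3 + 1\right)}{7 - 3 \left(-3 + 1\right)} = - 146 \left(-15 - 30\right) + \frac{2 - -6}{7 - -6} = \left(-146\right) \left(-45\right) + \frac{2 + 6}{7 + 6} = 6570 + \frac{1}{13} \cdot 8 = 6570 + \frac{8}{13} = \frac{85418}{13}$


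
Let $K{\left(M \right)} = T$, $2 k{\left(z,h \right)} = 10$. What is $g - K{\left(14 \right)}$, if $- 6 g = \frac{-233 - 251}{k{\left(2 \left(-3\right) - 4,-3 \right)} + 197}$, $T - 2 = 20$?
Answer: $- \frac{6545}{303} \approx -21.601$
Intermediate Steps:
$k{\left(z,h \right)} = 5$ ($k{\left(z,h \right)} = \frac{1}{2} \cdot 10 = 5$)
$T = 22$ ($T = 2 + 20 = 22$)
$K{\left(M \right)} = 22$
$g = \frac{121}{303}$ ($g = - \frac{\left(-233 - 251\right) \frac{1}{5 + 197}}{6} = - \frac{\left(-484\right) \frac{1}{202}}{6} = \left(- \frac{1}{6}\right) \left(- \frac{242}{101}\right) = \frac{121}{303} \approx 0.39934$)
$g - K{\left(14 \right)} = \frac{121}{303} - 22 = - \frac{6545}{303}$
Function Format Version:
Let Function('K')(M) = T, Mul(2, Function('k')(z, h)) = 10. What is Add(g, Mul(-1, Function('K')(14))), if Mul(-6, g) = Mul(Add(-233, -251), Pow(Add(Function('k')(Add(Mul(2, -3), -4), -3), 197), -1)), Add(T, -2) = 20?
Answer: Rational(-6545, 303) ≈ -21.601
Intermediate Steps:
Function('k')(z, h) = 5 (Function('k')(z, h) = Mul(Rational(1, 2), 10) = 5)
T = 22 (T = Add(2, 20) = 22)
Function('K')(M) = 22
g = Rational(121, 303) (g = Mul(Rational(-1, 6), Mul(Add(-233, -251), Pow(Add(5, 197), -1))) = Mul(Rational(-1, 6), Mul(-484, Pow(202, -1))) = Mul(Rational(-1, 6), Mul(-484, Rational(1, 202))) = Mul(Rational(-1, 6), Rational(-242, 101)) = Rational(121, 303) ≈ 0.39934)
Add(g, Mul(-1, Function('K')(14))) = Add(Rational(121, 303), Mul(-1, 22)) = Add(Rational(121, 303), -22) = Rational(-6545, 303)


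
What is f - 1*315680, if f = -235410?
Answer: -551090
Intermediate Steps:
f - 1*315680 = -235410 - 1*315680 = -235410 - 315680 = -551090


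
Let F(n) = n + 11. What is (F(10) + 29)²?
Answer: 2500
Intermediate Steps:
F(n) = 11 + n
(F(10) + 29)² = ((11 + 10) + 29)² = (21 + 29)² = 50² = 2500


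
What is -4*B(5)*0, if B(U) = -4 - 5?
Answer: 0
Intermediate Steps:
B(U) = -9
-4*B(5)*0 = -4*(-9)*0 = 36*0 = 0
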